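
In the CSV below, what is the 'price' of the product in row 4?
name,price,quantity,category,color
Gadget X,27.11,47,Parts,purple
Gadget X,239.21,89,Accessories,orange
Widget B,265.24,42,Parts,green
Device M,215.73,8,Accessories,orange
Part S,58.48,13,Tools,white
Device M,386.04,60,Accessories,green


Query: Row 4 ('Device M'), column 'price'
Value: 215.73

215.73


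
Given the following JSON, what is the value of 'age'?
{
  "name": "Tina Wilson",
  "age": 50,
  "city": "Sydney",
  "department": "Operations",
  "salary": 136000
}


Looking up field 'age'
Value: 50

50


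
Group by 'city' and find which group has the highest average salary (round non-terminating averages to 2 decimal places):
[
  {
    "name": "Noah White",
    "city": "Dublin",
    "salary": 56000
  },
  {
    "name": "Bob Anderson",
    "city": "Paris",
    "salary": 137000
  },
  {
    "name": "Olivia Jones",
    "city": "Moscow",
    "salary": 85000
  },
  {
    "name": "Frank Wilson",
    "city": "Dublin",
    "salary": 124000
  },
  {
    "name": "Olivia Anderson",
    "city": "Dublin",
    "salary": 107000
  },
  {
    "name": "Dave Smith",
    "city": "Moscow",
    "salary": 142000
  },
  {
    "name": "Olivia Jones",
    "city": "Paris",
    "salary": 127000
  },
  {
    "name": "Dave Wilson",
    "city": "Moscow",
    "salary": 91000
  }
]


Group by: city

Groups:
  Dublin: 3 people, avg salary = 287000/3 ≈ $95666.67
  Moscow: 3 people, avg salary = 318000/3 = $106000
  Paris: 2 people, avg salary = 264000/2 = $132000

Highest average salary: Paris ($132000)

Paris ($132000)


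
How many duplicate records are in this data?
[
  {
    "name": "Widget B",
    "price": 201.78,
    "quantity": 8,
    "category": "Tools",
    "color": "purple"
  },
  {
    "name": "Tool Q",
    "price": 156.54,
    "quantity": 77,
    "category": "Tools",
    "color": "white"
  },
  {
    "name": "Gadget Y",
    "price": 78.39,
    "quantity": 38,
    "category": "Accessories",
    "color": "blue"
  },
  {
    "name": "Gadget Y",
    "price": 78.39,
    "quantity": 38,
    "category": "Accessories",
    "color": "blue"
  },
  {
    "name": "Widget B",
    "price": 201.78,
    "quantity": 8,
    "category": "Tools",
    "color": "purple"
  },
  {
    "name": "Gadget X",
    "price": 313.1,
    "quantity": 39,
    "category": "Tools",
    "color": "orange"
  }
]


Checking 6 records for duplicates:

  Row 1: Widget B ($201.78, qty 8)
  Row 2: Tool Q ($156.54, qty 77)
  Row 3: Gadget Y ($78.39, qty 38)
  Row 4: Gadget Y ($78.39, qty 38) <-- DUPLICATE
  Row 5: Widget B ($201.78, qty 8) <-- DUPLICATE
  Row 6: Gadget X ($313.1, qty 39)

Duplicates found: 2
Unique records: 4

2 duplicates, 4 unique


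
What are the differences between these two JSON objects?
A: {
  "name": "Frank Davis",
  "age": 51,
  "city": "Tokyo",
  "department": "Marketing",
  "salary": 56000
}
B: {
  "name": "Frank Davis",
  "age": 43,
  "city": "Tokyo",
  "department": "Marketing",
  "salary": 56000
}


Comparing each field (in key order):
  name: same
  age: DIFFERENT
  city: same
  department: same
  salary: same
Differences:
  age: 51 -> 43

1 field(s) changed

1 change: age


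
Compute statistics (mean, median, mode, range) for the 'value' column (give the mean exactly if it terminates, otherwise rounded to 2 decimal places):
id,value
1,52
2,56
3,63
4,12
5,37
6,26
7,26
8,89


Data: [52, 56, 63, 12, 37, 26, 26, 89]
Count: 8
Sum: 361
Mean: 361/8 = 45.125
Sorted: [12, 26, 26, 37, 52, 56, 63, 89]
Median: 44.5
Mode: 26 (2 times)
Range: 89 - 12 = 77
Min: 12, Max: 89

mean=45.125, median=44.5, mode=26, range=77


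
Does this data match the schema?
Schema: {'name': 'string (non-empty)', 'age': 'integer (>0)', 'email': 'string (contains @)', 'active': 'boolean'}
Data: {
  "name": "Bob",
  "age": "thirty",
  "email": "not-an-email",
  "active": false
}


Validating each field against schema:
  name: OK (non-empty string)
  age: FAIL ("thirty" is not an integer)
  email: FAIL ("not-an-email" does not contain @)
  active: OK (boolean)

Result: INVALID (2 errors: age, email)

INVALID (2 errors: age, email)


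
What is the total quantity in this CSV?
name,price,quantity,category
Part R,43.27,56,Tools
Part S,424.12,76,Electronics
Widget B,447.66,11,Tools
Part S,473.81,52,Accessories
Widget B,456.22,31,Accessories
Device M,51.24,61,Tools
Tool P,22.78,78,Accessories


Computing total quantity:
Values: [56, 76, 11, 52, 31, 61, 78]
Sum = 365

365


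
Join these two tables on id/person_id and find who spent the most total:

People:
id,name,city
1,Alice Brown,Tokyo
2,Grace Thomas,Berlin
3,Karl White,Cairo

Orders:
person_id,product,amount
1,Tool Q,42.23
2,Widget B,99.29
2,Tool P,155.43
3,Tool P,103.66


Join on: people.id = orders.person_id

Joined rows:
  Alice Brown (Tokyo) bought Tool Q for $42.23
  Grace Thomas (Berlin) bought Widget B for $99.29
  Grace Thomas (Berlin) bought Tool P for $155.43
  Karl White (Cairo) bought Tool P for $103.66

Total per person:
  Grace Thomas: $254.72
  Karl White: $103.66
  Alice Brown: $42.23

Top spender: Grace Thomas ($254.72)

Grace Thomas ($254.72)


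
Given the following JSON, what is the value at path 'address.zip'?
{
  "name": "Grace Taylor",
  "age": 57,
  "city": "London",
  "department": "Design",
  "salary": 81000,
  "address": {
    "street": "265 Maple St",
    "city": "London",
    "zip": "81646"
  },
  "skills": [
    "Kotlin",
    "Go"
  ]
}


Query: address.zip
Path: address -> zip
Value: 81646

81646


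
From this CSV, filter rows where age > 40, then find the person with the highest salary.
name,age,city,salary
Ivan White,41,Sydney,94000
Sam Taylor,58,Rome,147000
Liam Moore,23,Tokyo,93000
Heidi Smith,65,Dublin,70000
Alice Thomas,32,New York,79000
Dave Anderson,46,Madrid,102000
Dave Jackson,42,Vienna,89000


Filter: age > 40
Sort by: salary (descending)

Filtered records (5):
  Sam Taylor, age 58, salary $147000
  Dave Anderson, age 46, salary $102000
  Ivan White, age 41, salary $94000
  Dave Jackson, age 42, salary $89000
  Heidi Smith, age 65, salary $70000

Highest salary: Sam Taylor ($147000)

Sam Taylor


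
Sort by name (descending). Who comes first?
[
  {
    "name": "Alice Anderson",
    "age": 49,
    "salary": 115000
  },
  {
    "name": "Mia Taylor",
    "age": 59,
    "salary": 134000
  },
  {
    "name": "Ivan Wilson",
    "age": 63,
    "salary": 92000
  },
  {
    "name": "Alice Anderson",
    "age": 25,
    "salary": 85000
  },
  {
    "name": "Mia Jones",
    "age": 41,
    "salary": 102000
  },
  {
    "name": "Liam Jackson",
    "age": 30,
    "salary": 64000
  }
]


Sort by: name (descending)

Sorted order:
  1. Mia Taylor (name = Mia Taylor)
  2. Mia Jones (name = Mia Jones)
  3. Liam Jackson (name = Liam Jackson)
  4. Ivan Wilson (name = Ivan Wilson)
  5. Alice Anderson (name = Alice Anderson)
  6. Alice Anderson (name = Alice Anderson)

First: Mia Taylor

Mia Taylor


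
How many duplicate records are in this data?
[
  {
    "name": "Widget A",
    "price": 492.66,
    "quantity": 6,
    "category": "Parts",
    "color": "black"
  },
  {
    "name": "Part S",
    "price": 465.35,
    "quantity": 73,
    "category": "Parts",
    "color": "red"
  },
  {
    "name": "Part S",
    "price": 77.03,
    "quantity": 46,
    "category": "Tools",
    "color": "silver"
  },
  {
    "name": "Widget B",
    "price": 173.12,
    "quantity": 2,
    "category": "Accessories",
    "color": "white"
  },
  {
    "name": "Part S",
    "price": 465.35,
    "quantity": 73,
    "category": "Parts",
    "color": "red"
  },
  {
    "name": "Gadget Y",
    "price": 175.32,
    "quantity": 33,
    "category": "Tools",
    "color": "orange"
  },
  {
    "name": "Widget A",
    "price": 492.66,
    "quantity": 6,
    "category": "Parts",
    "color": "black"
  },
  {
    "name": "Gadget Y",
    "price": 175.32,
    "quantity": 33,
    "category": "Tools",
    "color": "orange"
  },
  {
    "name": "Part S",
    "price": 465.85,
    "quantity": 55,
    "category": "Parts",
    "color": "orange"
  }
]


Checking 9 records for duplicates:

  Row 1: Widget A ($492.66, qty 6)
  Row 2: Part S ($465.35, qty 73)
  Row 3: Part S ($77.03, qty 46)
  Row 4: Widget B ($173.12, qty 2)
  Row 5: Part S ($465.35, qty 73) <-- DUPLICATE
  Row 6: Gadget Y ($175.32, qty 33)
  Row 7: Widget A ($492.66, qty 6) <-- DUPLICATE
  Row 8: Gadget Y ($175.32, qty 33) <-- DUPLICATE
  Row 9: Part S ($465.85, qty 55)

Duplicates found: 3
Unique records: 6

3 duplicates, 6 unique


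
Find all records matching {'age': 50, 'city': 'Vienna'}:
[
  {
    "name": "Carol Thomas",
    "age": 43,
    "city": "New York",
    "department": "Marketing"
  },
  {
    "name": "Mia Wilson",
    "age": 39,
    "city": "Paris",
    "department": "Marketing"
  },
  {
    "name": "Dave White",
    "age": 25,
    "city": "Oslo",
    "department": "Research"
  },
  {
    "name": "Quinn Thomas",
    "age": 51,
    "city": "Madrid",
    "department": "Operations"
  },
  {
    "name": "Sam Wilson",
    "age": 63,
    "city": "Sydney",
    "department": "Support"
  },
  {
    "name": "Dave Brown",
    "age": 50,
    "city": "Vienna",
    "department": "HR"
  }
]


Search criteria: {'age': 50, 'city': 'Vienna'}

Checking 6 records:
  Carol Thomas: {age: 43, city: New York}
  Mia Wilson: {age: 39, city: Paris}
  Dave White: {age: 25, city: Oslo}
  Quinn Thomas: {age: 51, city: Madrid}
  Sam Wilson: {age: 63, city: Sydney}
  Dave Brown: {age: 50, city: Vienna} <-- MATCH

Matches: ["Dave Brown"]

["Dave Brown"]


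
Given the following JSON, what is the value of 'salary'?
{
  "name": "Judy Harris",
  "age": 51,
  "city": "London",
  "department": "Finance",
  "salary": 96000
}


Looking up field 'salary'
Value: 96000

96000


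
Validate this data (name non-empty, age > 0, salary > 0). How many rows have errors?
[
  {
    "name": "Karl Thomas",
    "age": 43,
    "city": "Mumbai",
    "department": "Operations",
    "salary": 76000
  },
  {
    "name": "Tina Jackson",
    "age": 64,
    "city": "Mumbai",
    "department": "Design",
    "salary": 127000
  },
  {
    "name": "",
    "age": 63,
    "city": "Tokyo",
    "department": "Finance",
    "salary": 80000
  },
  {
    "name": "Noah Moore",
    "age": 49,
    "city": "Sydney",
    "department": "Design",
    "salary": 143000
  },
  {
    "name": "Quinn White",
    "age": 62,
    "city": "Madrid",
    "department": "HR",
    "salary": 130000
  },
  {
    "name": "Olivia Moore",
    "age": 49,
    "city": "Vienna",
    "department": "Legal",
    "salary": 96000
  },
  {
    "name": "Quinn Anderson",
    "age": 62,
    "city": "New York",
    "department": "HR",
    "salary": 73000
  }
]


Validating 7 records:
Rules: name non-empty, age > 0, salary > 0

  Row 1 (Karl Thomas): OK
  Row 2 (Tina Jackson): OK
  Row 3 (???): empty name
  Row 4 (Noah Moore): OK
  Row 5 (Quinn White): OK
  Row 6 (Olivia Moore): OK
  Row 7 (Quinn Anderson): OK

Total errors: 1

1 errors


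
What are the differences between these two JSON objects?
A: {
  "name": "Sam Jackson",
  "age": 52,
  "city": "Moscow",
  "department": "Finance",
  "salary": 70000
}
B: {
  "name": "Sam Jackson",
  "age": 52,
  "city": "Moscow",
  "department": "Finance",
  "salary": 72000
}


Comparing each field (in key order):
  name: same
  age: same
  city: same
  department: same
  salary: DIFFERENT
Differences:
  salary: 70000 -> 72000

1 field(s) changed

1 change: salary


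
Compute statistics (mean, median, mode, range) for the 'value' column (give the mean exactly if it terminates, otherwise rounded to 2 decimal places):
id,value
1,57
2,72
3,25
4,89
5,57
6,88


Data: [57, 72, 25, 89, 57, 88]
Count: 6
Sum: 388
Mean: 388/6 ≈ 64.67 (rounded to 2 decimal places)
Sorted: [25, 57, 57, 72, 88, 89]
Median: 64.5
Mode: 57 (2 times)
Range: 89 - 25 = 64
Min: 25, Max: 89

mean≈64.67, median=64.5, mode=57, range=64


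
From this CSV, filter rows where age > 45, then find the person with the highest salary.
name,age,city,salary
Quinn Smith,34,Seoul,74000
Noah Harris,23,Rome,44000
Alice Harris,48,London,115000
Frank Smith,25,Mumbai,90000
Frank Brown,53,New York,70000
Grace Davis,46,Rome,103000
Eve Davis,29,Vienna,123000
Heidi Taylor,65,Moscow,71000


Filter: age > 45
Sort by: salary (descending)

Filtered records (4):
  Alice Harris, age 48, salary $115000
  Grace Davis, age 46, salary $103000
  Heidi Taylor, age 65, salary $71000
  Frank Brown, age 53, salary $70000

Highest salary: Alice Harris ($115000)

Alice Harris


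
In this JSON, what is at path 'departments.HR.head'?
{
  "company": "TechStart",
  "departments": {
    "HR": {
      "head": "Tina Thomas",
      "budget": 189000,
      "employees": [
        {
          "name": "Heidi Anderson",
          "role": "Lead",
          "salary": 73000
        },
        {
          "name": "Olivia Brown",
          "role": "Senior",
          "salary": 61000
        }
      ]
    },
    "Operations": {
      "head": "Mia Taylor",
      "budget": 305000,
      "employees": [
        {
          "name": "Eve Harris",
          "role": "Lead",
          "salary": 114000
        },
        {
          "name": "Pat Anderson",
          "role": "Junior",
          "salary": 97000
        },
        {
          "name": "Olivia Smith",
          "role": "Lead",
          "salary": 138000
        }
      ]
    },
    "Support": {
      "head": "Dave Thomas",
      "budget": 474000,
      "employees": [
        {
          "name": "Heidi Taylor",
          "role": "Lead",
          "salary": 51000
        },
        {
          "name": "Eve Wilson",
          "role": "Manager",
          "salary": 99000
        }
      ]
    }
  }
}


Path: departments.HR.head

Navigate:
  -> departments
  -> HR
  -> head = 'Tina Thomas'

Tina Thomas


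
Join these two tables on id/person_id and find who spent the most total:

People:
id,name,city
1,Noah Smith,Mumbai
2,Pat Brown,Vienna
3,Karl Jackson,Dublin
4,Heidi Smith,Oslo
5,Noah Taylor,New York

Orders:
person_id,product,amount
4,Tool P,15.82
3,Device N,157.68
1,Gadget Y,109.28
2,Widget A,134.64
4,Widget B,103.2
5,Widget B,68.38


Join on: people.id = orders.person_id

Joined rows:
  Heidi Smith (Oslo) bought Tool P for $15.82
  Karl Jackson (Dublin) bought Device N for $157.68
  Noah Smith (Mumbai) bought Gadget Y for $109.28
  Pat Brown (Vienna) bought Widget A for $134.64
  Heidi Smith (Oslo) bought Widget B for $103.2
  Noah Taylor (New York) bought Widget B for $68.38

Total per person:
  Karl Jackson: $157.68
  Pat Brown: $134.64
  Heidi Smith: $119.02
  Noah Smith: $109.28
  Noah Taylor: $68.38

Top spender: Karl Jackson ($157.68)

Karl Jackson ($157.68)


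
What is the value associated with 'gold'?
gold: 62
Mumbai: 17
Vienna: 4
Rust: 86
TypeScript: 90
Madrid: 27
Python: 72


Looking up key 'gold'
Value: 62

62


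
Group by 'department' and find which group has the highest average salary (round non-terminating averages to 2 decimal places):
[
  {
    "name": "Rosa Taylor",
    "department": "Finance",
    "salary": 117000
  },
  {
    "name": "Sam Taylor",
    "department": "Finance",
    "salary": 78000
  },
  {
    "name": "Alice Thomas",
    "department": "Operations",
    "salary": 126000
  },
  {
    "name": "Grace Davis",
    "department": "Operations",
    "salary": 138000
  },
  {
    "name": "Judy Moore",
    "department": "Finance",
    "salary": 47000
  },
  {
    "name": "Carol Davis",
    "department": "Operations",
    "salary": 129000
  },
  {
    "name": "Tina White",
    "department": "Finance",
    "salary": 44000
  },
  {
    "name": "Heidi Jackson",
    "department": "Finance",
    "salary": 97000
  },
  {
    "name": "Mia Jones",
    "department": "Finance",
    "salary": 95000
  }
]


Group by: department

Groups:
  Finance: 6 people, avg salary = 478000/6 ≈ $79666.67
  Operations: 3 people, avg salary = 393000/3 = $131000

Highest average salary: Operations ($131000)

Operations ($131000)


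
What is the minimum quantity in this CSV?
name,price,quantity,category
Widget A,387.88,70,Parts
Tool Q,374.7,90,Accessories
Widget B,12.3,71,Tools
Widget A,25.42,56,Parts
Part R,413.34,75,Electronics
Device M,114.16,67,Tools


Computing minimum quantity:
Values: [70, 90, 71, 56, 75, 67]
Min = 56

56


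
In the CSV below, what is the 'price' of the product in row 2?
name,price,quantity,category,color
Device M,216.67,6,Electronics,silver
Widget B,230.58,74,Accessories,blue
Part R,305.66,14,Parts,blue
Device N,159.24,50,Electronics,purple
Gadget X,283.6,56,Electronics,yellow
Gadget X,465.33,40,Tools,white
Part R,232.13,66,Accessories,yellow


Query: Row 2 ('Widget B'), column 'price'
Value: 230.58

230.58


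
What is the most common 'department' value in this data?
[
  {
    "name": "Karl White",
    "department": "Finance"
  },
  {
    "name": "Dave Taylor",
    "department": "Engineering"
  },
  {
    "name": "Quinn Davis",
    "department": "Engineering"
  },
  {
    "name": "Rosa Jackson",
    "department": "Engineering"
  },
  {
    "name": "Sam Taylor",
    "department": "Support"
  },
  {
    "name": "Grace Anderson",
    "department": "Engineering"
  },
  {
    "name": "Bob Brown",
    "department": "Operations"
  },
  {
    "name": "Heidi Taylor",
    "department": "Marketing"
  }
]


Counting 'department' values across 8 records:

  Engineering: 4 ####
  Finance: 1 #
  Support: 1 #
  Operations: 1 #
  Marketing: 1 #

Most common: Engineering (4 times)

Engineering (4 times)


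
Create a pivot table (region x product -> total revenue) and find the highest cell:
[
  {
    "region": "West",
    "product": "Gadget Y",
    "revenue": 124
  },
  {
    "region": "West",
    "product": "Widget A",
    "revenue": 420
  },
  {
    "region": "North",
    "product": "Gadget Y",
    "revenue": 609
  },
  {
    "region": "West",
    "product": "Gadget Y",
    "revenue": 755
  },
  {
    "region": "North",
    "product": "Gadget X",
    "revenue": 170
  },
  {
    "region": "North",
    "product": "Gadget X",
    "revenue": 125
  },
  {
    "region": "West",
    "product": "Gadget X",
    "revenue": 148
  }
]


Pivot: region (rows) x product (columns) -> total revenue

     Gadget X      Gadget Y      Widget A    
North          295           609             0  
West           148           879           420  

Highest: West / Gadget Y = $879

West / Gadget Y = $879


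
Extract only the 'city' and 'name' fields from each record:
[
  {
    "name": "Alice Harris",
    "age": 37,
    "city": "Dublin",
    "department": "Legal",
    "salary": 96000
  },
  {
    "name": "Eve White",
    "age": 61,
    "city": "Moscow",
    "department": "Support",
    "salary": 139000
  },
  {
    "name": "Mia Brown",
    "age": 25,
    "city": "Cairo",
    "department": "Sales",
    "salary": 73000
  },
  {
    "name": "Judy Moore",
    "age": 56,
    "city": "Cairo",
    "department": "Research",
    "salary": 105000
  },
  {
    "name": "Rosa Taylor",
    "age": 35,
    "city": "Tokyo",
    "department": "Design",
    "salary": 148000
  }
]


Original: 5 records with fields: name, age, city, department, salary
Keep: ['city', 'name']
Drop: ['age', 'department', 'salary']
Result: 5 records, 2 fields each

[
  {
    "city": "Dublin",
    "name": "Alice Harris"
  },
  {
    "city": "Moscow",
    "name": "Eve White"
  },
  {
    "city": "Cairo",
    "name": "Mia Brown"
  },
  {
    "city": "Cairo",
    "name": "Judy Moore"
  },
  {
    "city": "Tokyo",
    "name": "Rosa Taylor"
  }
]


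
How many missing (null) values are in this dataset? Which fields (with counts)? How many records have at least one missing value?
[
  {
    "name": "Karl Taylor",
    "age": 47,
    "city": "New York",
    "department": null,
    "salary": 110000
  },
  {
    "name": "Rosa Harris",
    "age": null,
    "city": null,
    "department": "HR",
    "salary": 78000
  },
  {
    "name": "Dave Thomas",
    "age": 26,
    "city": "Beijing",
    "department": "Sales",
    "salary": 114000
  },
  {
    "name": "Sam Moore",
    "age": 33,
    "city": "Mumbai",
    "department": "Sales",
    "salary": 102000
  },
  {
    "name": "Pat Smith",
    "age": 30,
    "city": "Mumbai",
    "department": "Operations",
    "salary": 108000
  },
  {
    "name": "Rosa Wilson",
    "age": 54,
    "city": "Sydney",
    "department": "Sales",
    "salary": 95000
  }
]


Checking for missing (null) values in 6 records:

  Karl Taylor: department
  Rosa Harris: age, city
  Dave Thomas: complete
  Sam Moore: complete
  Pat Smith: complete
  Rosa Wilson: complete

Per field:
  name: 0 missing
  age: 1 missing
  city: 1 missing
  department: 1 missing
  salary: 0 missing

Total missing values: 3
Records with any missing: 2

3 missing values (age: 1, city: 1, department: 1); 2 incomplete records


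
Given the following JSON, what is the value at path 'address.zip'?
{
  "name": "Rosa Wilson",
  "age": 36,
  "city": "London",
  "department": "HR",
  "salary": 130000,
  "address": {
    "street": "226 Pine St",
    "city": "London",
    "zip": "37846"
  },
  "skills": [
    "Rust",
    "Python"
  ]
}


Query: address.zip
Path: address -> zip
Value: 37846

37846


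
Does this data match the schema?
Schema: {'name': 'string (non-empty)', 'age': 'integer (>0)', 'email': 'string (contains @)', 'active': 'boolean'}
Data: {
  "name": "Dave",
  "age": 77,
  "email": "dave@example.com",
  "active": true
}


Validating each field against schema:
  name: OK (non-empty string)
  age: OK (positive integer)
  email: OK (string with @)
  active: OK (boolean)

Result: VALID

VALID


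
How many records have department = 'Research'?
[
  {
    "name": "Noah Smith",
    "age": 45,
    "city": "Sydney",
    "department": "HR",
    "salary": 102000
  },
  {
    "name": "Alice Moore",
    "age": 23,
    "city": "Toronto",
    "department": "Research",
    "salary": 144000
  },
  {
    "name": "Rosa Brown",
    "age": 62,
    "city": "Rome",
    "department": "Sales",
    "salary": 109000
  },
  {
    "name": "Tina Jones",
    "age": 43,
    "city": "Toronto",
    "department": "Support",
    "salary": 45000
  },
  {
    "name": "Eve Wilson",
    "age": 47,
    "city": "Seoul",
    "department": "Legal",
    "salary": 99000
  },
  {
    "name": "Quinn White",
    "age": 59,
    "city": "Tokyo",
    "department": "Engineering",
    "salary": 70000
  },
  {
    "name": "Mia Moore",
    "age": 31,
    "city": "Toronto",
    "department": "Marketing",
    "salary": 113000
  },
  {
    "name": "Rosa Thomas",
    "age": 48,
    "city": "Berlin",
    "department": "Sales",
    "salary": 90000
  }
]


Data: 8 records
Condition: department = 'Research'

Checking each record:
  Noah Smith: HR
  Alice Moore: Research MATCH
  Rosa Brown: Sales
  Tina Jones: Support
  Eve Wilson: Legal
  Quinn White: Engineering
  Mia Moore: Marketing
  Rosa Thomas: Sales

Count: 1

1


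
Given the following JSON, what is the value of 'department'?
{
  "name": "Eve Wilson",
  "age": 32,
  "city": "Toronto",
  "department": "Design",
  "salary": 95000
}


Looking up field 'department'
Value: Design

Design


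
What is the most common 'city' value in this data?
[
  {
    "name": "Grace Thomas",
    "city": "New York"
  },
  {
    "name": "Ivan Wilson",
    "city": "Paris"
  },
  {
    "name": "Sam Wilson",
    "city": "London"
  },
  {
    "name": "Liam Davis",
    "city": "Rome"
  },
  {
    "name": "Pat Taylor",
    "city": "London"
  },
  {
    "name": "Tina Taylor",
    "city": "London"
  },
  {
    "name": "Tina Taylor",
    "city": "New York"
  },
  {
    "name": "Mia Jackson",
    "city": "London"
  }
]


Counting 'city' values across 8 records:

  London: 4 ####
  New York: 2 ##
  Paris: 1 #
  Rome: 1 #

Most common: London (4 times)

London (4 times)


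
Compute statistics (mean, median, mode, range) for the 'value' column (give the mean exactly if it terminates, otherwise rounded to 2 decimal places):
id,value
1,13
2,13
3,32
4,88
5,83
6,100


Data: [13, 13, 32, 88, 83, 100]
Count: 6
Sum: 329
Mean: 329/6 ≈ 54.83 (rounded to 2 decimal places)
Sorted: [13, 13, 32, 83, 88, 100]
Median: 57.5
Mode: 13 (2 times)
Range: 100 - 13 = 87
Min: 13, Max: 100

mean≈54.83, median=57.5, mode=13, range=87


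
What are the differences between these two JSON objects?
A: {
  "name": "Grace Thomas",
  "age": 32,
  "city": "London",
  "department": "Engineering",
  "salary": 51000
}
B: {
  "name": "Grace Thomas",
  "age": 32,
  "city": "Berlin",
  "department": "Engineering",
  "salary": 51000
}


Comparing each field (in key order):
  name: same
  age: same
  city: DIFFERENT
  department: same
  salary: same
Differences:
  city: London -> Berlin

1 field(s) changed

1 change: city


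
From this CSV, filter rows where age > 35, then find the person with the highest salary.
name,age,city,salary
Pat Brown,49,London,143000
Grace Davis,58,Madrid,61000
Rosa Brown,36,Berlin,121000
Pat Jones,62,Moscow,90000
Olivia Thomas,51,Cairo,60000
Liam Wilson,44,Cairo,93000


Filter: age > 35
Sort by: salary (descending)

Filtered records (6):
  Pat Brown, age 49, salary $143000
  Rosa Brown, age 36, salary $121000
  Liam Wilson, age 44, salary $93000
  Pat Jones, age 62, salary $90000
  Grace Davis, age 58, salary $61000
  Olivia Thomas, age 51, salary $60000

Highest salary: Pat Brown ($143000)

Pat Brown


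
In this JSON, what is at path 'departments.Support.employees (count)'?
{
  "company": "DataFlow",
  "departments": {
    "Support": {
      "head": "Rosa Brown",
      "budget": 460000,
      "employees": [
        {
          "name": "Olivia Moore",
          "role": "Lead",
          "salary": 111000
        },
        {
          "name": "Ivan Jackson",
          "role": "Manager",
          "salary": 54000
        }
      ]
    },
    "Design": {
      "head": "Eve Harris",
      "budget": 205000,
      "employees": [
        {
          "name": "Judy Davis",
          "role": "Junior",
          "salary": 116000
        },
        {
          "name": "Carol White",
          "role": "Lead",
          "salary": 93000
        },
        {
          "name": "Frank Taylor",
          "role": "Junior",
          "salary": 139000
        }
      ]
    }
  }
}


Path: departments.Support.employees (count)

Navigate:
  -> departments
  -> Support
  -> employees (array, length 2)

2


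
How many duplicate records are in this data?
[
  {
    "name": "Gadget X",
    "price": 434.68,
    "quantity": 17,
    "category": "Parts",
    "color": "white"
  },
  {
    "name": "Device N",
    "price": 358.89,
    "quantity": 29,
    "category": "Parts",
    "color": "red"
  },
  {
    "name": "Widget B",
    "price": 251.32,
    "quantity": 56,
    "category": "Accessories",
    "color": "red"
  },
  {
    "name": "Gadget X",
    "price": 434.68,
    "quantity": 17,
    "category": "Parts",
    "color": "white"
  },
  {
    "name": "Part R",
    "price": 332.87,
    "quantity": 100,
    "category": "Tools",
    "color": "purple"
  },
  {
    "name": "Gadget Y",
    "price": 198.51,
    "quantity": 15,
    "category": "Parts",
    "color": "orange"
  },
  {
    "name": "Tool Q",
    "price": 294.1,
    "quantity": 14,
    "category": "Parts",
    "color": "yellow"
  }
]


Checking 7 records for duplicates:

  Row 1: Gadget X ($434.68, qty 17)
  Row 2: Device N ($358.89, qty 29)
  Row 3: Widget B ($251.32, qty 56)
  Row 4: Gadget X ($434.68, qty 17) <-- DUPLICATE
  Row 5: Part R ($332.87, qty 100)
  Row 6: Gadget Y ($198.51, qty 15)
  Row 7: Tool Q ($294.1, qty 14)

Duplicates found: 1
Unique records: 6

1 duplicates, 6 unique


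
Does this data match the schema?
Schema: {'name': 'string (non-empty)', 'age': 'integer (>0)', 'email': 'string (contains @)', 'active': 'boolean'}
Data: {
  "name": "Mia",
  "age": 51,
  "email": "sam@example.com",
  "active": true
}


Validating each field against schema:
  name: OK (non-empty string)
  age: OK (positive integer)
  email: OK (string with @)
  active: OK (boolean)

Result: VALID

VALID


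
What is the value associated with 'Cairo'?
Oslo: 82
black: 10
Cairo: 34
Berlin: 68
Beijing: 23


Looking up key 'Cairo'
Value: 34

34


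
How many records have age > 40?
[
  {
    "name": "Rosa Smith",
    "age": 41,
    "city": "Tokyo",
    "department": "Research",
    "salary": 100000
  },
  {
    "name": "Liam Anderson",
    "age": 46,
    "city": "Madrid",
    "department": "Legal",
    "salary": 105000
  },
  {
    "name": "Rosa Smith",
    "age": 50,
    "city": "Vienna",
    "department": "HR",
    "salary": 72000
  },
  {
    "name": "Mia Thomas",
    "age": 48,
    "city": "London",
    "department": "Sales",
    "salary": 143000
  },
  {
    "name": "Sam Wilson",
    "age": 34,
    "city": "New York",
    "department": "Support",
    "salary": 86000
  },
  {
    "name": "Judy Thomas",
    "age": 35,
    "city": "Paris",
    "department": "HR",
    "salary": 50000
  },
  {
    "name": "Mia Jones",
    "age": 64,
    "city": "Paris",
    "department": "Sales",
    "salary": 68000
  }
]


Data: 7 records
Condition: age > 40

Checking each record:
  Rosa Smith: 41 MATCH
  Liam Anderson: 46 MATCH
  Rosa Smith: 50 MATCH
  Mia Thomas: 48 MATCH
  Sam Wilson: 34
  Judy Thomas: 35
  Mia Jones: 64 MATCH

Count: 5

5


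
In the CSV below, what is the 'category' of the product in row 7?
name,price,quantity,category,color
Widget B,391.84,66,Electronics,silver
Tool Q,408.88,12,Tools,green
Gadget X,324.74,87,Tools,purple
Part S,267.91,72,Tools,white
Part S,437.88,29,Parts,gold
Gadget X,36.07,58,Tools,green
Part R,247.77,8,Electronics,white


Query: Row 7 ('Part R'), column 'category'
Value: Electronics

Electronics


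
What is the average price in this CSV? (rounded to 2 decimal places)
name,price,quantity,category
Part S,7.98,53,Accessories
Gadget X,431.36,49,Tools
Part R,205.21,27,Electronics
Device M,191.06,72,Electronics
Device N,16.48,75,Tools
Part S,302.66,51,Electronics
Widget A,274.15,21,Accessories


Computing average price:
Values: [7.98, 431.36, 205.21, 191.06, 16.48, 302.66, 274.15]
Sum = 1428.90
Count = 7
Average = 1428.90/7 ≈ 204.13 (rounded to 2 decimal places)

204.13


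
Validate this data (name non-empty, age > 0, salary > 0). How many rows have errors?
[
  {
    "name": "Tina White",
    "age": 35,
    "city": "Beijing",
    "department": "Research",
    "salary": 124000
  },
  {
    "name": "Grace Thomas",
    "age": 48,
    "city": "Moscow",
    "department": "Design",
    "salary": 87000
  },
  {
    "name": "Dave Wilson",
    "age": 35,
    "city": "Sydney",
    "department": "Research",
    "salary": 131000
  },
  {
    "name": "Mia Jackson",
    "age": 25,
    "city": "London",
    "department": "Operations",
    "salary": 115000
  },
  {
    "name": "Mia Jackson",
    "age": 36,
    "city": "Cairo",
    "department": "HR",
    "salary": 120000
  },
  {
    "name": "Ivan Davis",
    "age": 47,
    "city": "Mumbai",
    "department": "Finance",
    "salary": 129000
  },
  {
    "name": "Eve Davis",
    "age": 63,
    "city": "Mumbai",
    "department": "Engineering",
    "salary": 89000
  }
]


Validating 7 records:
Rules: name non-empty, age > 0, salary > 0

  Row 1 (Tina White): OK
  Row 2 (Grace Thomas): OK
  Row 3 (Dave Wilson): OK
  Row 4 (Mia Jackson): OK
  Row 5 (Mia Jackson): OK
  Row 6 (Ivan Davis): OK
  Row 7 (Eve Davis): OK

Total errors: 0

0 errors


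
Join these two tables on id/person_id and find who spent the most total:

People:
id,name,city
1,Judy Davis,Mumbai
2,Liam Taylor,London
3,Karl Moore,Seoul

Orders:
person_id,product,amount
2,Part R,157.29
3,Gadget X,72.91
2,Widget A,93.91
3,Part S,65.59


Join on: people.id = orders.person_id

Joined rows:
  Liam Taylor (London) bought Part R for $157.29
  Karl Moore (Seoul) bought Gadget X for $72.91
  Liam Taylor (London) bought Widget A for $93.91
  Karl Moore (Seoul) bought Part S for $65.59

Total per person:
  Liam Taylor: $251.20
  Karl Moore: $138.50

Top spender: Liam Taylor ($251.20)

Liam Taylor ($251.20)


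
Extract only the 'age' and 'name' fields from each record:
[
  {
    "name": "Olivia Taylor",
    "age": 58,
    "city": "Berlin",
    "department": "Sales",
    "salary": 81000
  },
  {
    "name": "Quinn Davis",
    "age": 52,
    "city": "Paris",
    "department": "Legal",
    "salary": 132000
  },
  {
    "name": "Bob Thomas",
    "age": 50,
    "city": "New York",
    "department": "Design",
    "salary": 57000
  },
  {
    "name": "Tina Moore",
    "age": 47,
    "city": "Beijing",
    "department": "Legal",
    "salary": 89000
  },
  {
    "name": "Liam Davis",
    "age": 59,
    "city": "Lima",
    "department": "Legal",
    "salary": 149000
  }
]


Original: 5 records with fields: name, age, city, department, salary
Keep: ['age', 'name']
Drop: ['city', 'department', 'salary']
Result: 5 records, 2 fields each

[
  {
    "age": 58,
    "name": "Olivia Taylor"
  },
  {
    "age": 52,
    "name": "Quinn Davis"
  },
  {
    "age": 50,
    "name": "Bob Thomas"
  },
  {
    "age": 47,
    "name": "Tina Moore"
  },
  {
    "age": 59,
    "name": "Liam Davis"
  }
]


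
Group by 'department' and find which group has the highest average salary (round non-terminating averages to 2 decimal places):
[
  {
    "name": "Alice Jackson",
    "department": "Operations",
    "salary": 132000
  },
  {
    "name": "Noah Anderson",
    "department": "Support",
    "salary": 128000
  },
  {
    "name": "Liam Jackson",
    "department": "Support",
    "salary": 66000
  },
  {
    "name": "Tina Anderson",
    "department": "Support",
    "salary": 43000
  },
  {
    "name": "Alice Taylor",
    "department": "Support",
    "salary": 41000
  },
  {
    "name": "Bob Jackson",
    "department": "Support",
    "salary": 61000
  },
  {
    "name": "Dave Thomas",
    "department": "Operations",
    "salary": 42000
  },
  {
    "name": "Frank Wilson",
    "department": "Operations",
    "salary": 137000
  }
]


Group by: department

Groups:
  Operations: 3 people, avg salary = 311000/3 ≈ $103666.67
  Support: 5 people, avg salary = 339000/5 = $67800

Highest average salary: Operations (≈$103666.67)

Operations (≈$103666.67)


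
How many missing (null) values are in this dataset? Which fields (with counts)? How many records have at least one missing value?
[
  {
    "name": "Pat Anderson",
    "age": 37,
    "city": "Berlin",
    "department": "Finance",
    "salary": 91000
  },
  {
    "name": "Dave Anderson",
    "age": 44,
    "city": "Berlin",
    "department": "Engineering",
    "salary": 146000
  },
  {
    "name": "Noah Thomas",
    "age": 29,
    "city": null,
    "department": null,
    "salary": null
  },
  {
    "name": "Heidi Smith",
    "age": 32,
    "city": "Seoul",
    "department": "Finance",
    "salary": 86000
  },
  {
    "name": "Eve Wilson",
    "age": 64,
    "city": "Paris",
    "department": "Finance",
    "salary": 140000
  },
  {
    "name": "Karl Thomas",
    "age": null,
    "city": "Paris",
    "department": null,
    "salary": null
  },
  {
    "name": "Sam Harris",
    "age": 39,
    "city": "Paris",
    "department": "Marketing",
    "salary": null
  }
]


Checking for missing (null) values in 7 records:

  Pat Anderson: complete
  Dave Anderson: complete
  Noah Thomas: city, department, salary
  Heidi Smith: complete
  Eve Wilson: complete
  Karl Thomas: age, department, salary
  Sam Harris: salary

Per field:
  name: 0 missing
  age: 1 missing
  city: 1 missing
  department: 2 missing
  salary: 3 missing

Total missing values: 7
Records with any missing: 3

7 missing values (age: 1, city: 1, department: 2, salary: 3); 3 incomplete records


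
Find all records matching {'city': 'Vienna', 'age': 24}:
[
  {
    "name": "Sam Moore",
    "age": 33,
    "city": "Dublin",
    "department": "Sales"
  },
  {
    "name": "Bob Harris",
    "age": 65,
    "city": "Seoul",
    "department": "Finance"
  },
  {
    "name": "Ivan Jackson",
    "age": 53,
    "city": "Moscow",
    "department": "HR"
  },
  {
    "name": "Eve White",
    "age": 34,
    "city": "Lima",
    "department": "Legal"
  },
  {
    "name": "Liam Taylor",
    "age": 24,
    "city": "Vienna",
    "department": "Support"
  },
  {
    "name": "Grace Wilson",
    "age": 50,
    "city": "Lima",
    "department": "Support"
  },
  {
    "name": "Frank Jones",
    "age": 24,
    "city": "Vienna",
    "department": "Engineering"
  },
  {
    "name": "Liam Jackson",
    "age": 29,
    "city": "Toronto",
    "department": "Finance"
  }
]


Search criteria: {'city': 'Vienna', 'age': 24}

Checking 8 records:
  Sam Moore: {city: Dublin, age: 33}
  Bob Harris: {city: Seoul, age: 65}
  Ivan Jackson: {city: Moscow, age: 53}
  Eve White: {city: Lima, age: 34}
  Liam Taylor: {city: Vienna, age: 24} <-- MATCH
  Grace Wilson: {city: Lima, age: 50}
  Frank Jones: {city: Vienna, age: 24} <-- MATCH
  Liam Jackson: {city: Toronto, age: 29}

Matches: ["Liam Taylor", "Frank Jones"]

["Liam Taylor", "Frank Jones"]


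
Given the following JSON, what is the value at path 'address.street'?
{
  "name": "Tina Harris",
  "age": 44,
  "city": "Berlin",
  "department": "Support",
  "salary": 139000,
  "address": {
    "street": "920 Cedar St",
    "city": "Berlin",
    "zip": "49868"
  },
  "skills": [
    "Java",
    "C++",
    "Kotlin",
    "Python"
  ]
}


Query: address.street
Path: address -> street
Value: 920 Cedar St

920 Cedar St


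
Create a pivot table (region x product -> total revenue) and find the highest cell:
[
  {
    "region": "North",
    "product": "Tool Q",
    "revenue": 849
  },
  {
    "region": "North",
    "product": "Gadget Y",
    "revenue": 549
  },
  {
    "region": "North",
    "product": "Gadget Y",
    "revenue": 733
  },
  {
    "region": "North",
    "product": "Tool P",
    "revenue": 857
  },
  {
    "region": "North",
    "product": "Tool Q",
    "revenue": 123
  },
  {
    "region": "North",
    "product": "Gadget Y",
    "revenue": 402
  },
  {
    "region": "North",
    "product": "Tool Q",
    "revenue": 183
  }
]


Pivot: region (rows) x product (columns) -> total revenue

     Gadget Y      Tool P        Tool Q      
North         1684           857          1155  

Highest: North / Gadget Y = $1684

North / Gadget Y = $1684


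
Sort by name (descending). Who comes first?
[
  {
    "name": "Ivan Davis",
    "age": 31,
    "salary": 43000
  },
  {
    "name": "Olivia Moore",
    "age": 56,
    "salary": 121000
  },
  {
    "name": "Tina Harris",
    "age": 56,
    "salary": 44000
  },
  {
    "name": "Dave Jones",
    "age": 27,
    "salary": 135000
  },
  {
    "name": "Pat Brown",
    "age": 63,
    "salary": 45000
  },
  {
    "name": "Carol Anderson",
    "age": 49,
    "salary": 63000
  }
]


Sort by: name (descending)

Sorted order:
  1. Tina Harris (name = Tina Harris)
  2. Pat Brown (name = Pat Brown)
  3. Olivia Moore (name = Olivia Moore)
  4. Ivan Davis (name = Ivan Davis)
  5. Dave Jones (name = Dave Jones)
  6. Carol Anderson (name = Carol Anderson)

First: Tina Harris

Tina Harris


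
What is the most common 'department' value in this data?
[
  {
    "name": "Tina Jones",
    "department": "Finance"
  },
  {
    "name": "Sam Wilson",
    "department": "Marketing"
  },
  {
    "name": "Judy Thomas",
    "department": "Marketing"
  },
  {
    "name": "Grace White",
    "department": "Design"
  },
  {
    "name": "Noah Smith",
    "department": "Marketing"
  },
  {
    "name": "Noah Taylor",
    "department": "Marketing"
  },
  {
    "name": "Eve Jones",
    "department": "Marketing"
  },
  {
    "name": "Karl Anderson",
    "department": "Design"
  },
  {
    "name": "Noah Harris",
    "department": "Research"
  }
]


Counting 'department' values across 9 records:

  Marketing: 5 #####
  Design: 2 ##
  Finance: 1 #
  Research: 1 #

Most common: Marketing (5 times)

Marketing (5 times)


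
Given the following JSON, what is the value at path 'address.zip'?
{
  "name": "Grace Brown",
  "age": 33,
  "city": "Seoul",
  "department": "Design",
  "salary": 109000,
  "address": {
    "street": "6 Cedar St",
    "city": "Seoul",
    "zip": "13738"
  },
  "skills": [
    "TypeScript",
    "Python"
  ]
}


Query: address.zip
Path: address -> zip
Value: 13738

13738


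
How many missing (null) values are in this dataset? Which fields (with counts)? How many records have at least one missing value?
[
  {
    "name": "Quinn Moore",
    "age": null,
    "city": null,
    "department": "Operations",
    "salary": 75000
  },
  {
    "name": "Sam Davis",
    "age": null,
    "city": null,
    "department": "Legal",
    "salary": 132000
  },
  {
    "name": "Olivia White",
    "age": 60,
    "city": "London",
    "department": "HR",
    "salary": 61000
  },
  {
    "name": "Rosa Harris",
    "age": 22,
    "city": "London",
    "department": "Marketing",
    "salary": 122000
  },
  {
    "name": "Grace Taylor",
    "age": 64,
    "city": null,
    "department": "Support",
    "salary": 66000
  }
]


Checking for missing (null) values in 5 records:

  Quinn Moore: age, city
  Sam Davis: age, city
  Olivia White: complete
  Rosa Harris: complete
  Grace Taylor: city

Per field:
  name: 0 missing
  age: 2 missing
  city: 3 missing
  department: 0 missing
  salary: 0 missing

Total missing values: 5
Records with any missing: 3

5 missing values (age: 2, city: 3); 3 incomplete records
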